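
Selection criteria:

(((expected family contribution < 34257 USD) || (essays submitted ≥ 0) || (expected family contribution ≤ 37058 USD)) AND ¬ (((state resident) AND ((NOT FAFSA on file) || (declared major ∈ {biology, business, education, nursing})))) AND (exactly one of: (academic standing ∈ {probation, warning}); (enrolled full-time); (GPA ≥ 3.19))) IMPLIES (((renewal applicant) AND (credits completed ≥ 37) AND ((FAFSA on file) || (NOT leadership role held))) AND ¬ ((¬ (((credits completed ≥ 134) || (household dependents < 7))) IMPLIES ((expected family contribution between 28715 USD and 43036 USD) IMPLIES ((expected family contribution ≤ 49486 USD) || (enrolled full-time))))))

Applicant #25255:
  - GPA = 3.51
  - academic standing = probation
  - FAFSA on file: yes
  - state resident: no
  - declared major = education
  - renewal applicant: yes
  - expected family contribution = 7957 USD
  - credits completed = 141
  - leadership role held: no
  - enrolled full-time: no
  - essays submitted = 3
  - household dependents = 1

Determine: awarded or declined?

Atomic conditions:
  expected family contribution < 34257 USD: 7957 < 34257 is true
  essays submitted ≥ 0: 3 ≥ 0 is true
  expected family contribution ≤ 37058 USD: 7957 ≤ 37058 is true
  state resident: no → false
  NOT FAFSA on file: yes → false
  declared major ∈ {biology, business, education, nursing}: education is in the set → true
  academic standing ∈ {probation, warning}: probation is in the set → true
  enrolled full-time: no → false
  GPA ≥ 3.19: 3.51 ≥ 3.19 is true
  renewal applicant: yes → true
  credits completed ≥ 37: 141 ≥ 37 is true
  FAFSA on file: yes → true
  NOT leadership role held: no → true
  credits completed ≥ 134: 141 ≥ 134 is true
  household dependents < 7: 1 < 7 is true
  expected family contribution between 28715 USD and 43036 USD: 7957 in [28715, 43036] is false
  expected family contribution ≤ 49486 USD: 7957 ≤ 49486 is true
Combine:
[1.1] true OR true OR true = true
[1.2.1.2] false OR true = true
[1.2.1] false AND true = false
[1.2] NOT false = true
[1.3] exactly-one(true, false, true) = false
[1] true AND true AND false = false
[2.1.3] true OR true = true
[2.1] true AND true AND true = true
[2.2.1.1.1] true OR true = true
[2.2.1.1] NOT true = false
[2.2.1.2.2] true OR false = true
[2.2.1.2] false → true (antecedent false ⇒ implication holds) = true
[2.2.1] false → true (antecedent false ⇒ implication holds) = true
[2.2] NOT true = false
[2] true AND false = false
[root] false → false (antecedent false ⇒ implication holds) = true
Overall: true → awarded

Awarded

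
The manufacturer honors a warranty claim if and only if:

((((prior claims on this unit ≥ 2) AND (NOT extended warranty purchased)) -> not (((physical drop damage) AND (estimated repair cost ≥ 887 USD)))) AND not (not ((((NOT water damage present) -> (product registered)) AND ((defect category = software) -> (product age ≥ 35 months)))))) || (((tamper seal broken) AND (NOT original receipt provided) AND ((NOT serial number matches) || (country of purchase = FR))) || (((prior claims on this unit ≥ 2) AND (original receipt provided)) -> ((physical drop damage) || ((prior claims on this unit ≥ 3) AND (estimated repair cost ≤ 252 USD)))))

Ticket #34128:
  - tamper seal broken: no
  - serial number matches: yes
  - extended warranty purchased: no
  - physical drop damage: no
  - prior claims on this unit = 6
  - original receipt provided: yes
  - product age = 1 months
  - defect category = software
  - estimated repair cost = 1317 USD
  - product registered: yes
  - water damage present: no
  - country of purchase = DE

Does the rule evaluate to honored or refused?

Atomic conditions:
  prior claims on this unit ≥ 2: 6 ≥ 2 is true
  NOT extended warranty purchased: no → true
  physical drop damage: no → false
  estimated repair cost ≥ 887 USD: 1317 ≥ 887 is true
  NOT water damage present: no → true
  product registered: yes → true
  defect category = software: software == software is true
  product age ≥ 35 months: 1 ≥ 35 is false
  tamper seal broken: no → false
  NOT original receipt provided: yes → false
  NOT serial number matches: yes → false
  country of purchase = FR: DE == FR is false
  original receipt provided: yes → true
  prior claims on this unit ≥ 3: 6 ≥ 3 is true
  estimated repair cost ≤ 252 USD: 1317 ≤ 252 is false
Combine:
[1.1.1] true AND true = true
[1.1.2.1] false AND true = false
[1.1.2] NOT false = true
[1.1] true → true = true
[1.2.1.1.1] true → true = true
[1.2.1.1.2] true → false = false
[1.2.1.1] true AND false = false
[1.2.1] NOT false = true
[1.2] NOT true = false
[1] true AND false = false
[2.1.3] false OR false = false
[2.1] false AND false AND false = false
[2.2.1] true AND true = true
[2.2.2.2] true AND false = false
[2.2.2] false OR false = false
[2.2] true → false = false
[2] false OR false = false
[root] false OR false = false
Overall: false → refused

Refused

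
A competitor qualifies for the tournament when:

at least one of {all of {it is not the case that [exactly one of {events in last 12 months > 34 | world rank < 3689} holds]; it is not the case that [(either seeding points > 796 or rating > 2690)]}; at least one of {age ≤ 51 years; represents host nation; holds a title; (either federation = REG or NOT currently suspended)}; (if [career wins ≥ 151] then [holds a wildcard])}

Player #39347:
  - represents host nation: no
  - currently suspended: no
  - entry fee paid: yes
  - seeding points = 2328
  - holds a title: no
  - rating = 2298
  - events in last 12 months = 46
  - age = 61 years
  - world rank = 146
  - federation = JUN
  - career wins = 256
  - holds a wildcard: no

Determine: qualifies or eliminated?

Qualifies

Atomic conditions:
  events in last 12 months > 34: 46 > 34 is true
  world rank < 3689: 146 < 3689 is true
  seeding points > 796: 2328 > 796 is true
  rating > 2690: 2298 > 2690 is false
  age ≤ 51 years: 61 ≤ 51 is false
  represents host nation: no → false
  holds a title: no → false
  federation = REG: JUN == REG is false
  NOT currently suspended: no → true
  career wins ≥ 151: 256 ≥ 151 is true
  holds a wildcard: no → false
Combine:
[1.1.1] exactly-one(true, true) = false
[1.1] NOT false = true
[1.2.1] true OR false = true
[1.2] NOT true = false
[1] true AND false = false
[2.4] false OR true = true
[2] false OR false OR false OR true = true
[3] true → false = false
[root] false OR true OR false = true
Overall: true → qualifies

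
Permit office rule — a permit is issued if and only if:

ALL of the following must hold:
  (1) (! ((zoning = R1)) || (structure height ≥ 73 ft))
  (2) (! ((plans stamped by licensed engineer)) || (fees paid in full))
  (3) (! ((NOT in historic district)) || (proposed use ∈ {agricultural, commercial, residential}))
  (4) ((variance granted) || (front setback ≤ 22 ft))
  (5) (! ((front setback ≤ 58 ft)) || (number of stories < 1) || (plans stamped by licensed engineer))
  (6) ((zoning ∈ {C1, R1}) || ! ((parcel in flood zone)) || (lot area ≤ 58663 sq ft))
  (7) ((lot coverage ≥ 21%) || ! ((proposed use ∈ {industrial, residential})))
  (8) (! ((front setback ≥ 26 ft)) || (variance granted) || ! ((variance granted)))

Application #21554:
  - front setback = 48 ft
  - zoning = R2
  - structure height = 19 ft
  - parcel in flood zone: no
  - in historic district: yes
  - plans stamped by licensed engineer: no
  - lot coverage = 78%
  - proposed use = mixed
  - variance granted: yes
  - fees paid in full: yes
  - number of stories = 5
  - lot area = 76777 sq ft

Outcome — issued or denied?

Atomic conditions:
  zoning = R1: R2 == R1 is false
  structure height ≥ 73 ft: 19 ≥ 73 is false
  plans stamped by licensed engineer: no → false
  fees paid in full: yes → true
  NOT in historic district: yes → false
  proposed use ∈ {agricultural, commercial, residential}: mixed is not in the set → false
  variance granted: yes → true
  front setback ≤ 22 ft: 48 ≤ 22 is false
  front setback ≤ 58 ft: 48 ≤ 58 is true
  number of stories < 1: 5 < 1 is false
  zoning ∈ {C1, R1}: R2 is not in the set → false
  parcel in flood zone: no → false
  lot area ≤ 58663 sq ft: 76777 ≤ 58663 is false
  lot coverage ≥ 21%: 78 ≥ 21 is true
  proposed use ∈ {industrial, residential}: mixed is not in the set → false
  front setback ≥ 26 ft: 48 ≥ 26 is true
Combine:
[1.1] NOT false = true
[1] true OR false = true
[2.1] NOT false = true
[2] true OR true = true
[3.1] NOT false = true
[3] true OR false = true
[4] true OR false = true
[5.1] NOT true = false
[5] false OR false OR false = false
[6.2] NOT false = true
[6] false OR true OR false = true
[7.2] NOT false = true
[7] true OR true = true
[8.1] NOT true = false
[8.3] NOT true = false
[8] false OR true OR false = true
[root] true AND true AND true AND true AND false AND true AND true AND true = false
Overall: false → denied

Denied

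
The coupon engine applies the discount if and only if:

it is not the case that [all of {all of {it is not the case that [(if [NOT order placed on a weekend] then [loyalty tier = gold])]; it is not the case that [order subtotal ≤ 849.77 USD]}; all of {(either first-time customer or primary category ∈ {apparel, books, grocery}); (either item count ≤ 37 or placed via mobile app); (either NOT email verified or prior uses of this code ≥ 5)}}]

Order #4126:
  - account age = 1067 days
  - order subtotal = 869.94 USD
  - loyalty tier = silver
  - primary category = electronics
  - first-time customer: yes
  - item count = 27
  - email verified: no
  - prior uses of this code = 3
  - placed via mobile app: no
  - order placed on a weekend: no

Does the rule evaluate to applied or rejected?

Atomic conditions:
  NOT order placed on a weekend: no → true
  loyalty tier = gold: silver == gold is false
  order subtotal ≤ 849.77 USD: 869.94 ≤ 849.77 is false
  first-time customer: yes → true
  primary category ∈ {apparel, books, grocery}: electronics is not in the set → false
  item count ≤ 37: 27 ≤ 37 is true
  placed via mobile app: no → false
  NOT email verified: no → true
  prior uses of this code ≥ 5: 3 ≥ 5 is false
Combine:
[1.1.1.1] true → false = false
[1.1.1] NOT false = true
[1.1.2] NOT false = true
[1.1] true AND true = true
[1.2.1] true OR false = true
[1.2.2] true OR false = true
[1.2.3] true OR false = true
[1.2] true AND true AND true = true
[1] true AND true = true
[root] NOT true = false
Overall: false → rejected

Rejected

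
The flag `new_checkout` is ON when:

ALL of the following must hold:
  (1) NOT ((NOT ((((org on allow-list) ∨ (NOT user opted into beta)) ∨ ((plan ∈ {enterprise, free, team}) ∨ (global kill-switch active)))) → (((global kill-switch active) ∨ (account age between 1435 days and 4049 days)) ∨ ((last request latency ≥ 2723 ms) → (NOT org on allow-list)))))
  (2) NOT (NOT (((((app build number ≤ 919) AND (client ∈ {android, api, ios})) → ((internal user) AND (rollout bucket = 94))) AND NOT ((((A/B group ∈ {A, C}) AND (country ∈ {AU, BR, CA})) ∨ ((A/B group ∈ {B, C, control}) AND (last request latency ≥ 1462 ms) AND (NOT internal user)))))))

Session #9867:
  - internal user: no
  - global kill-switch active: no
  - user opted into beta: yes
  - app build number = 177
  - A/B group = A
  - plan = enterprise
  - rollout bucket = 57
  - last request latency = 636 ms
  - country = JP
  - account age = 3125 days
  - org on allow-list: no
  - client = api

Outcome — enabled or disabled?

Atomic conditions:
  org on allow-list: no → false
  NOT user opted into beta: yes → false
  plan ∈ {enterprise, free, team}: enterprise is in the set → true
  global kill-switch active: no → false
  account age between 1435 days and 4049 days: 3125 in [1435, 4049] is true
  last request latency ≥ 2723 ms: 636 ≥ 2723 is false
  NOT org on allow-list: no → true
  app build number ≤ 919: 177 ≤ 919 is true
  client ∈ {android, api, ios}: api is in the set → true
  internal user: no → false
  rollout bucket = 94: 57 == 94 is false
  A/B group ∈ {A, C}: A is in the set → true
  country ∈ {AU, BR, CA}: JP is not in the set → false
  A/B group ∈ {B, C, control}: A is not in the set → false
  last request latency ≥ 1462 ms: 636 ≥ 1462 is false
  NOT internal user: no → true
Combine:
[1.1.1.1.1] false OR false = false
[1.1.1.1.2] true OR false = true
[1.1.1.1] false OR true = true
[1.1.1] NOT true = false
[1.1.2.1] false OR true = true
[1.1.2.2] false → true (antecedent false ⇒ implication holds) = true
[1.1.2] true OR true = true
[1.1] false → true (antecedent false ⇒ implication holds) = true
[1] NOT true = false
[2.1.1.1.1] true AND true = true
[2.1.1.1.2] false AND false = false
[2.1.1.1] true → false = false
[2.1.1.2.1.1] true AND false = false
[2.1.1.2.1.2] false AND false AND true = false
[2.1.1.2.1] false OR false = false
[2.1.1.2] NOT false = true
[2.1.1] false AND true = false
[2.1] NOT false = true
[2] NOT true = false
[root] false AND false = false
Overall: false → disabled

Disabled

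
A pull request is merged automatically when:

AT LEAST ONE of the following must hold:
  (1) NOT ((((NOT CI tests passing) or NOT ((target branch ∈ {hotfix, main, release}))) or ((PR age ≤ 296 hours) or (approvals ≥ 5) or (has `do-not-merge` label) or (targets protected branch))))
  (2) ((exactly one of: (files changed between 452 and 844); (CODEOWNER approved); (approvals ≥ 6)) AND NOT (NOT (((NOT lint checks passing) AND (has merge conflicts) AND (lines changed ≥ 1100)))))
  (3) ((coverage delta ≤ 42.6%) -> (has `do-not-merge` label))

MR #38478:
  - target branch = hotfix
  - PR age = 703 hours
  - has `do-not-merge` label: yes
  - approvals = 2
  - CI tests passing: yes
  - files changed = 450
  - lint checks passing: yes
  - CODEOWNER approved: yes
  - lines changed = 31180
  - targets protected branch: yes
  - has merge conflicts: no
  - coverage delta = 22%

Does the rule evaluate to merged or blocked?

Atomic conditions:
  NOT CI tests passing: yes → false
  target branch ∈ {hotfix, main, release}: hotfix is in the set → true
  PR age ≤ 296 hours: 703 ≤ 296 is false
  approvals ≥ 5: 2 ≥ 5 is false
  has `do-not-merge` label: yes → true
  targets protected branch: yes → true
  files changed between 452 and 844: 450 in [452, 844] is false
  CODEOWNER approved: yes → true
  approvals ≥ 6: 2 ≥ 6 is false
  NOT lint checks passing: yes → false
  has merge conflicts: no → false
  lines changed ≥ 1100: 31180 ≥ 1100 is true
  coverage delta ≤ 42.6%: 22 ≤ 42.6 is true
Combine:
[1.1.1.2] NOT true = false
[1.1.1] false OR false = false
[1.1.2] false OR false OR true OR true = true
[1.1] false OR true = true
[1] NOT true = false
[2.1] exactly-one(false, true, false) = true
[2.2.1.1] false AND false AND true = false
[2.2.1] NOT false = true
[2.2] NOT true = false
[2] true AND false = false
[3] true → true = true
[root] false OR false OR true = true
Overall: true → merged

Merged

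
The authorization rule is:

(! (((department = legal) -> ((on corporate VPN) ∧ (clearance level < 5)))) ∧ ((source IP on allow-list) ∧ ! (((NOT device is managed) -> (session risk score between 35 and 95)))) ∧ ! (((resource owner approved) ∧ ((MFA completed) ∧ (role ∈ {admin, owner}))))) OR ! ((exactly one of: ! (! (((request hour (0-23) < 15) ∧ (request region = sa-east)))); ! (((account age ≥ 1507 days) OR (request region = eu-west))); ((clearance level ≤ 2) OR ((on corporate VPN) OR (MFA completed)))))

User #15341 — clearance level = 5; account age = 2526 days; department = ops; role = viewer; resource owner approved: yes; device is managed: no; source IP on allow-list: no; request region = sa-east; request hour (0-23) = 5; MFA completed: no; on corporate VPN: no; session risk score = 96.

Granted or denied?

Atomic conditions:
  department = legal: ops == legal is false
  on corporate VPN: no → false
  clearance level < 5: 5 < 5 is false
  source IP on allow-list: no → false
  NOT device is managed: no → true
  session risk score between 35 and 95: 96 in [35, 95] is false
  resource owner approved: yes → true
  MFA completed: no → false
  role ∈ {admin, owner}: viewer is not in the set → false
  request hour (0-23) < 15: 5 < 15 is true
  request region = sa-east: sa-east == sa-east is true
  account age ≥ 1507 days: 2526 ≥ 1507 is true
  request region = eu-west: sa-east == eu-west is false
  clearance level ≤ 2: 5 ≤ 2 is false
Combine:
[1.1.1.2] false AND false = false
[1.1.1] false → false (antecedent false ⇒ implication holds) = true
[1.1] NOT true = false
[1.2.2.1] true → false = false
[1.2.2] NOT false = true
[1.2] false AND true = false
[1.3.1.2] false AND false = false
[1.3.1] true AND false = false
[1.3] NOT false = true
[1] false AND false AND true = false
[2.1.1.1.1] true AND true = true
[2.1.1.1] NOT true = false
[2.1.1] NOT false = true
[2.1.2.1] true OR false = true
[2.1.2] NOT true = false
[2.1.3.2] false OR false = false
[2.1.3] false OR false = false
[2.1] exactly-one(true, false, false) = true
[2] NOT true = false
[root] false OR false = false
Overall: false → denied

Denied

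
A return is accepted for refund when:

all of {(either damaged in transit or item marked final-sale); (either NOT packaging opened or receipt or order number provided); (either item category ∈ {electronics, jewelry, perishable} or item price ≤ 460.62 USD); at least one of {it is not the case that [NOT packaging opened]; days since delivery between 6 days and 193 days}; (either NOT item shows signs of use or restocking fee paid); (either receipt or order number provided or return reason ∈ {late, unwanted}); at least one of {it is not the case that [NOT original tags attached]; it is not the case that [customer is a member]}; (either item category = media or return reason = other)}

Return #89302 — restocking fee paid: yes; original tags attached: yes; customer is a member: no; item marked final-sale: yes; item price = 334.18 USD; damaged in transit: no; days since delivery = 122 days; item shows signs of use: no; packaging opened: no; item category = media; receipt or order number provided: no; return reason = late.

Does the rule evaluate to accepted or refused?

Accepted

Atomic conditions:
  damaged in transit: no → false
  item marked final-sale: yes → true
  NOT packaging opened: no → true
  receipt or order number provided: no → false
  item category ∈ {electronics, jewelry, perishable}: media is not in the set → false
  item price ≤ 460.62 USD: 334.18 ≤ 460.62 is true
  days since delivery between 6 days and 193 days: 122 in [6, 193] is true
  NOT item shows signs of use: no → true
  restocking fee paid: yes → true
  return reason ∈ {late, unwanted}: late is in the set → true
  NOT original tags attached: yes → false
  customer is a member: no → false
  item category = media: media == media is true
  return reason = other: late == other is false
Combine:
[1] false OR true = true
[2] true OR false = true
[3] false OR true = true
[4.1] NOT true = false
[4] false OR true = true
[5] true OR true = true
[6] false OR true = true
[7.1] NOT false = true
[7.2] NOT false = true
[7] true OR true = true
[8] true OR false = true
[root] true AND true AND true AND true AND true AND true AND true AND true = true
Overall: true → accepted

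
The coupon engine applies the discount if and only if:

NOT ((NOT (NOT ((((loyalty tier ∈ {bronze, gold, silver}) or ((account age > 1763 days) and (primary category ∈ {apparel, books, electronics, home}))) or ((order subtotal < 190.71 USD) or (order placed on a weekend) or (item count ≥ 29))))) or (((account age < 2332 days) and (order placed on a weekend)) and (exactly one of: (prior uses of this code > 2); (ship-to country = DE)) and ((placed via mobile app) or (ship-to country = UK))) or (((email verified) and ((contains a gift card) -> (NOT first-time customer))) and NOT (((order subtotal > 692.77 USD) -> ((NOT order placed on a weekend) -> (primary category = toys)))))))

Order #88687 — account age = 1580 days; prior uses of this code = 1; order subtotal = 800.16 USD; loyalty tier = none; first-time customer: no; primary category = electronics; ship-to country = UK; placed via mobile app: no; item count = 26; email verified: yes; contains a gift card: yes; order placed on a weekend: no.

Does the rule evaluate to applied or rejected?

Rejected

Atomic conditions:
  loyalty tier ∈ {bronze, gold, silver}: none is not in the set → false
  account age > 1763 days: 1580 > 1763 is false
  primary category ∈ {apparel, books, electronics, home}: electronics is in the set → true
  order subtotal < 190.71 USD: 800.16 < 190.71 is false
  order placed on a weekend: no → false
  item count ≥ 29: 26 ≥ 29 is false
  account age < 2332 days: 1580 < 2332 is true
  prior uses of this code > 2: 1 > 2 is false
  ship-to country = DE: UK == DE is false
  placed via mobile app: no → false
  ship-to country = UK: UK == UK is true
  email verified: yes → true
  contains a gift card: yes → true
  NOT first-time customer: no → true
  order subtotal > 692.77 USD: 800.16 > 692.77 is true
  NOT order placed on a weekend: no → true
  primary category = toys: electronics == toys is false
Combine:
[1.1.1.1.1.2] false AND true = false
[1.1.1.1.1] false OR false = false
[1.1.1.1.2] false OR false OR false = false
[1.1.1.1] false OR false = false
[1.1.1] NOT false = true
[1.1] NOT true = false
[1.2.1] true AND false = false
[1.2.2] exactly-one(false, false) = false
[1.2.3] false OR true = true
[1.2] false AND false AND true = false
[1.3.1.2] true → true = true
[1.3.1] true AND true = true
[1.3.2.1.2] true → false = false
[1.3.2.1] true → false = false
[1.3.2] NOT false = true
[1.3] true AND true = true
[1] false OR false OR true = true
[root] NOT true = false
Overall: false → rejected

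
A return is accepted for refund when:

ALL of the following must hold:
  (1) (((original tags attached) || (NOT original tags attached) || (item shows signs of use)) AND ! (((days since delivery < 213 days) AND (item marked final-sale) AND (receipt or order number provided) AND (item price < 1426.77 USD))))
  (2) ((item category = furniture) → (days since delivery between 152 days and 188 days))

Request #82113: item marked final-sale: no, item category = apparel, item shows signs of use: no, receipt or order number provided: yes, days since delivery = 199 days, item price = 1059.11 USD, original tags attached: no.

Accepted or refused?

Atomic conditions:
  original tags attached: no → false
  NOT original tags attached: no → true
  item shows signs of use: no → false
  days since delivery < 213 days: 199 < 213 is true
  item marked final-sale: no → false
  receipt or order number provided: yes → true
  item price < 1426.77 USD: 1059.11 < 1426.77 is true
  item category = furniture: apparel == furniture is false
  days since delivery between 152 days and 188 days: 199 in [152, 188] is false
Combine:
[1.1] false OR true OR false = true
[1.2.1] true AND false AND true AND true = false
[1.2] NOT false = true
[1] true AND true = true
[2] false → false (antecedent false ⇒ implication holds) = true
[root] true AND true = true
Overall: true → accepted

Accepted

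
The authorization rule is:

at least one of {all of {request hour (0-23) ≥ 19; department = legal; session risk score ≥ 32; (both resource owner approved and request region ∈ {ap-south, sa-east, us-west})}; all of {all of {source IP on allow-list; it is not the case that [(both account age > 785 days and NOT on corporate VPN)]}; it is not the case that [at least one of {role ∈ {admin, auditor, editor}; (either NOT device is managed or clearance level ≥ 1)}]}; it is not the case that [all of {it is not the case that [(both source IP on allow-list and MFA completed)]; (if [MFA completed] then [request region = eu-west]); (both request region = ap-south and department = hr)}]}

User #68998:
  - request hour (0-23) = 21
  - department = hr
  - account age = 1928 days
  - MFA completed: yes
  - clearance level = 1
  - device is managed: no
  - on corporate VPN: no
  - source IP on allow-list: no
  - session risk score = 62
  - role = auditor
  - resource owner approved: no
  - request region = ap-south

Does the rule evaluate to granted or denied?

Granted

Atomic conditions:
  request hour (0-23) ≥ 19: 21 ≥ 19 is true
  department = legal: hr == legal is false
  session risk score ≥ 32: 62 ≥ 32 is true
  resource owner approved: no → false
  request region ∈ {ap-south, sa-east, us-west}: ap-south is in the set → true
  source IP on allow-list: no → false
  account age > 785 days: 1928 > 785 is true
  NOT on corporate VPN: no → true
  role ∈ {admin, auditor, editor}: auditor is in the set → true
  NOT device is managed: no → true
  clearance level ≥ 1: 1 ≥ 1 is true
  MFA completed: yes → true
  request region = eu-west: ap-south == eu-west is false
  request region = ap-south: ap-south == ap-south is true
  department = hr: hr == hr is true
Combine:
[1.4] false AND true = false
[1] true AND false AND true AND false = false
[2.1.2.1] true AND true = true
[2.1.2] NOT true = false
[2.1] false AND false = false
[2.2.1.2] true OR true = true
[2.2.1] true OR true = true
[2.2] NOT true = false
[2] false AND false = false
[3.1.1.1] false AND true = false
[3.1.1] NOT false = true
[3.1.2] true → false = false
[3.1.3] true AND true = true
[3.1] true AND false AND true = false
[3] NOT false = true
[root] false OR false OR true = true
Overall: true → granted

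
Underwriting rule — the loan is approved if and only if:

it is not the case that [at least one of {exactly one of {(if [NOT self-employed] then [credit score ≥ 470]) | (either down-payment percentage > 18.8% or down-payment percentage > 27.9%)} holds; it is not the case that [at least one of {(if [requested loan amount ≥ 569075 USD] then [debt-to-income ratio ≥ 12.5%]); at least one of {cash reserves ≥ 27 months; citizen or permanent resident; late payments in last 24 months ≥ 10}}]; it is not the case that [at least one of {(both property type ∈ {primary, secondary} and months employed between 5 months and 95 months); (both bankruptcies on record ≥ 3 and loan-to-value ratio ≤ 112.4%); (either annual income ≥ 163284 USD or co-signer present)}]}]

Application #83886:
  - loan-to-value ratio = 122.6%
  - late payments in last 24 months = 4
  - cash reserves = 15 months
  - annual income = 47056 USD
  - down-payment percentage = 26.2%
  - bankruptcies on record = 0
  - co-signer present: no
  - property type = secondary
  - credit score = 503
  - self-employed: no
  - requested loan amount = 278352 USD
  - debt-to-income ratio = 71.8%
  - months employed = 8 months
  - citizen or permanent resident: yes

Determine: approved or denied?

Approved

Atomic conditions:
  NOT self-employed: no → true
  credit score ≥ 470: 503 ≥ 470 is true
  down-payment percentage > 18.8%: 26.2 > 18.8 is true
  down-payment percentage > 27.9%: 26.2 > 27.9 is false
  requested loan amount ≥ 569075 USD: 278352 ≥ 569075 is false
  debt-to-income ratio ≥ 12.5%: 71.8 ≥ 12.5 is true
  cash reserves ≥ 27 months: 15 ≥ 27 is false
  citizen or permanent resident: yes → true
  late payments in last 24 months ≥ 10: 4 ≥ 10 is false
  property type ∈ {primary, secondary}: secondary is in the set → true
  months employed between 5 months and 95 months: 8 in [5, 95] is true
  bankruptcies on record ≥ 3: 0 ≥ 3 is false
  loan-to-value ratio ≤ 112.4%: 122.6 ≤ 112.4 is false
  annual income ≥ 163284 USD: 47056 ≥ 163284 is false
  co-signer present: no → false
Combine:
[1.1.1] true → true = true
[1.1.2] true OR false = true
[1.1] exactly-one(true, true) = false
[1.2.1.1] false → true (antecedent false ⇒ implication holds) = true
[1.2.1.2] false OR true OR false = true
[1.2.1] true OR true = true
[1.2] NOT true = false
[1.3.1.1] true AND true = true
[1.3.1.2] false AND false = false
[1.3.1.3] false OR false = false
[1.3.1] true OR false OR false = true
[1.3] NOT true = false
[1] false OR false OR false = false
[root] NOT false = true
Overall: true → approved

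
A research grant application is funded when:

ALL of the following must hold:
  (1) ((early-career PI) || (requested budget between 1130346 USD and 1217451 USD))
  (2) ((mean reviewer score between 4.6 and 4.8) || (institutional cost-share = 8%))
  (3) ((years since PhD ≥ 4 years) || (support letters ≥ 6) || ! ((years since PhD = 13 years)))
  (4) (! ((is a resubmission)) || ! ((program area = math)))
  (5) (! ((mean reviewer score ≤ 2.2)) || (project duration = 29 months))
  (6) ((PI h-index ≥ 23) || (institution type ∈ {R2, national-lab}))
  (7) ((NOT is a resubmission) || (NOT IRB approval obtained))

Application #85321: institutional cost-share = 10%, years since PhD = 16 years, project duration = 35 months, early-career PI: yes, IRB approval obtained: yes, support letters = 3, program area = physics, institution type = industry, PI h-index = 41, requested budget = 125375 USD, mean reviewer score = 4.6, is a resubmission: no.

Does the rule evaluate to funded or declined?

Atomic conditions:
  early-career PI: yes → true
  requested budget between 1130346 USD and 1217451 USD: 125375 in [1130346, 1217451] is false
  mean reviewer score between 4.6 and 4.8: 4.6 in [4.6, 4.8] is true
  institutional cost-share = 8%: 10 == 8 is false
  years since PhD ≥ 4 years: 16 ≥ 4 is true
  support letters ≥ 6: 3 ≥ 6 is false
  years since PhD = 13 years: 16 == 13 is false
  is a resubmission: no → false
  program area = math: physics == math is false
  mean reviewer score ≤ 2.2: 4.6 ≤ 2.2 is false
  project duration = 29 months: 35 == 29 is false
  PI h-index ≥ 23: 41 ≥ 23 is true
  institution type ∈ {R2, national-lab}: industry is not in the set → false
  NOT is a resubmission: no → true
  NOT IRB approval obtained: yes → false
Combine:
[1] true OR false = true
[2] true OR false = true
[3.3] NOT false = true
[3] true OR false OR true = true
[4.1] NOT false = true
[4.2] NOT false = true
[4] true OR true = true
[5.1] NOT false = true
[5] true OR false = true
[6] true OR false = true
[7] true OR false = true
[root] true AND true AND true AND true AND true AND true AND true = true
Overall: true → funded

Funded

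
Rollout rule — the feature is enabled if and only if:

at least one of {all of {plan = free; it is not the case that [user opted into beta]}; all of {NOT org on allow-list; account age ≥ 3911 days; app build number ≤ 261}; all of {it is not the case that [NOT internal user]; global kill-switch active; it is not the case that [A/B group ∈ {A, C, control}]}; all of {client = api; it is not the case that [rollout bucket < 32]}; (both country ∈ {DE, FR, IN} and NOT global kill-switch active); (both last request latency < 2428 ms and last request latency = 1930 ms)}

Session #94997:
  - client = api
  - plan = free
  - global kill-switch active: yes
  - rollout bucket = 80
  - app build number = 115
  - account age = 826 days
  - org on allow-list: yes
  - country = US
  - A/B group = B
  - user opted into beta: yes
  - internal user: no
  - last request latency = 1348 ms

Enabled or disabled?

Atomic conditions:
  plan = free: free == free is true
  user opted into beta: yes → true
  NOT org on allow-list: yes → false
  account age ≥ 3911 days: 826 ≥ 3911 is false
  app build number ≤ 261: 115 ≤ 261 is true
  NOT internal user: no → true
  global kill-switch active: yes → true
  A/B group ∈ {A, C, control}: B is not in the set → false
  client = api: api == api is true
  rollout bucket < 32: 80 < 32 is false
  country ∈ {DE, FR, IN}: US is not in the set → false
  NOT global kill-switch active: yes → false
  last request latency < 2428 ms: 1348 < 2428 is true
  last request latency = 1930 ms: 1348 == 1930 is false
Combine:
[1.2] NOT true = false
[1] true AND false = false
[2] false AND false AND true = false
[3.1] NOT true = false
[3.3] NOT false = true
[3] false AND true AND true = false
[4.2] NOT false = true
[4] true AND true = true
[5] false AND false = false
[6] true AND false = false
[root] false OR false OR false OR true OR false OR false = true
Overall: true → enabled

Enabled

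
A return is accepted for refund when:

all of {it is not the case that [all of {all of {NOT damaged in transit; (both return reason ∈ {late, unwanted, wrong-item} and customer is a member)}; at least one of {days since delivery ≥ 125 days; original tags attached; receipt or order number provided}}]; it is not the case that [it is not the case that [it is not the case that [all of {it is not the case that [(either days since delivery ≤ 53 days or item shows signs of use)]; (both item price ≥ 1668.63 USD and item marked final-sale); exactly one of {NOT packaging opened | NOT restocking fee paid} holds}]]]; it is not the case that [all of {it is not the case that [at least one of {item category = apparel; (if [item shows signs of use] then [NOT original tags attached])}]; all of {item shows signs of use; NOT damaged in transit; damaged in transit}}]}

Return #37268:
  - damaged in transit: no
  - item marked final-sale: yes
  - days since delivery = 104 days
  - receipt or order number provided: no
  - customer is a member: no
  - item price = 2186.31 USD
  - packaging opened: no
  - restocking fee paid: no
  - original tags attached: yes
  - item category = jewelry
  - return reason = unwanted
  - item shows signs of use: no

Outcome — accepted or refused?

Atomic conditions:
  NOT damaged in transit: no → true
  return reason ∈ {late, unwanted, wrong-item}: unwanted is in the set → true
  customer is a member: no → false
  days since delivery ≥ 125 days: 104 ≥ 125 is false
  original tags attached: yes → true
  receipt or order number provided: no → false
  days since delivery ≤ 53 days: 104 ≤ 53 is false
  item shows signs of use: no → false
  item price ≥ 1668.63 USD: 2186.31 ≥ 1668.63 is true
  item marked final-sale: yes → true
  NOT packaging opened: no → true
  NOT restocking fee paid: no → true
  item category = apparel: jewelry == apparel is false
  NOT original tags attached: yes → false
  damaged in transit: no → false
Combine:
[1.1.1.2] true AND false = false
[1.1.1] true AND false = false
[1.1.2] false OR true OR false = true
[1.1] false AND true = false
[1] NOT false = true
[2.1.1.1.1.1] false OR false = false
[2.1.1.1.1] NOT false = true
[2.1.1.1.2] true AND true = true
[2.1.1.1.3] exactly-one(true, true) = false
[2.1.1.1] true AND true AND false = false
[2.1.1] NOT false = true
[2.1] NOT true = false
[2] NOT false = true
[3.1.1.1.2] false → false (antecedent false ⇒ implication holds) = true
[3.1.1.1] false OR true = true
[3.1.1] NOT true = false
[3.1.2] false AND true AND false = false
[3.1] false AND false = false
[3] NOT false = true
[root] true AND true AND true = true
Overall: true → accepted

Accepted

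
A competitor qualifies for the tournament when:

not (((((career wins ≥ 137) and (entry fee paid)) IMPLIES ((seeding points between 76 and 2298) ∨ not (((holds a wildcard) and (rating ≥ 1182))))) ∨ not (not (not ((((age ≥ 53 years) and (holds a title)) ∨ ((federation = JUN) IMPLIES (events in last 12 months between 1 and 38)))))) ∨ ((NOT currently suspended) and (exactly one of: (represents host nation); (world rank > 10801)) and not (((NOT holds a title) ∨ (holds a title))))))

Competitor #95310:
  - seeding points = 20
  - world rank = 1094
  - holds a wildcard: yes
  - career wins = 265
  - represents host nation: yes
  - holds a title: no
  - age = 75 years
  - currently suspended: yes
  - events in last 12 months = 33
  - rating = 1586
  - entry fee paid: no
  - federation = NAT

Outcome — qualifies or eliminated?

Eliminated

Atomic conditions:
  career wins ≥ 137: 265 ≥ 137 is true
  entry fee paid: no → false
  seeding points between 76 and 2298: 20 in [76, 2298] is false
  holds a wildcard: yes → true
  rating ≥ 1182: 1586 ≥ 1182 is true
  age ≥ 53 years: 75 ≥ 53 is true
  holds a title: no → false
  federation = JUN: NAT == JUN is false
  events in last 12 months between 1 and 38: 33 in [1, 38] is true
  NOT currently suspended: yes → false
  represents host nation: yes → true
  world rank > 10801: 1094 > 10801 is false
  NOT holds a title: no → true
Combine:
[1.1.1] true AND false = false
[1.1.2.2.1] true AND true = true
[1.1.2.2] NOT true = false
[1.1.2] false OR false = false
[1.1] false → false (antecedent false ⇒ implication holds) = true
[1.2.1.1.1.1] true AND false = false
[1.2.1.1.1.2] false → true (antecedent false ⇒ implication holds) = true
[1.2.1.1.1] false OR true = true
[1.2.1.1] NOT true = false
[1.2.1] NOT false = true
[1.2] NOT true = false
[1.3.2] exactly-one(true, false) = true
[1.3.3.1] true OR false = true
[1.3.3] NOT true = false
[1.3] false AND true AND false = false
[1] true OR false OR false = true
[root] NOT true = false
Overall: false → eliminated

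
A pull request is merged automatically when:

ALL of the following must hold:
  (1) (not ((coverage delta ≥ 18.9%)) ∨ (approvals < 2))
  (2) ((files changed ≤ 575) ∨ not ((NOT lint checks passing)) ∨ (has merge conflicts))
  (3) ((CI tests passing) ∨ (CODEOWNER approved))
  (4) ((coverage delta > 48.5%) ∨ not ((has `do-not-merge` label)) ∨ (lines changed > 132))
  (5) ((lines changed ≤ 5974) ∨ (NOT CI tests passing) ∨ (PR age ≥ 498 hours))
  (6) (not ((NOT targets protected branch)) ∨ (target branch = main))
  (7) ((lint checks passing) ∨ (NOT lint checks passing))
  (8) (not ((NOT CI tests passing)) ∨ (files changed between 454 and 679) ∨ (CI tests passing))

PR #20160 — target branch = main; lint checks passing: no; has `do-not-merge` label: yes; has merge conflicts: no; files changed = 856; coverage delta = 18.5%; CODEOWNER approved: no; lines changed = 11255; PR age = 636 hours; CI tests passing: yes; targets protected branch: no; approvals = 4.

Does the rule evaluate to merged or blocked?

Blocked

Atomic conditions:
  coverage delta ≥ 18.9%: 18.5 ≥ 18.9 is false
  approvals < 2: 4 < 2 is false
  files changed ≤ 575: 856 ≤ 575 is false
  NOT lint checks passing: no → true
  has merge conflicts: no → false
  CI tests passing: yes → true
  CODEOWNER approved: no → false
  coverage delta > 48.5%: 18.5 > 48.5 is false
  has `do-not-merge` label: yes → true
  lines changed > 132: 11255 > 132 is true
  lines changed ≤ 5974: 11255 ≤ 5974 is false
  NOT CI tests passing: yes → false
  PR age ≥ 498 hours: 636 ≥ 498 is true
  NOT targets protected branch: no → true
  target branch = main: main == main is true
  lint checks passing: no → false
  files changed between 454 and 679: 856 in [454, 679] is false
Combine:
[1.1] NOT false = true
[1] true OR false = true
[2.2] NOT true = false
[2] false OR false OR false = false
[3] true OR false = true
[4.2] NOT true = false
[4] false OR false OR true = true
[5] false OR false OR true = true
[6.1] NOT true = false
[6] false OR true = true
[7] false OR true = true
[8.1] NOT false = true
[8] true OR false OR true = true
[root] true AND false AND true AND true AND true AND true AND true AND true = false
Overall: false → blocked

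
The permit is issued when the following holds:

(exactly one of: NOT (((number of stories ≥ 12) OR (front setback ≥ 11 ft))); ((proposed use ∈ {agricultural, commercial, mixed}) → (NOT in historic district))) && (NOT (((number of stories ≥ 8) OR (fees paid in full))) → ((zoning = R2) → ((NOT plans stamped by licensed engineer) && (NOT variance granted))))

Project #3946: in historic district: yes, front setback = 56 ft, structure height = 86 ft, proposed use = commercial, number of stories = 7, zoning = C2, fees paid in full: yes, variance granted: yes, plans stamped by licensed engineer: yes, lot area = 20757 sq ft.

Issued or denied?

Denied

Atomic conditions:
  number of stories ≥ 12: 7 ≥ 12 is false
  front setback ≥ 11 ft: 56 ≥ 11 is true
  proposed use ∈ {agricultural, commercial, mixed}: commercial is in the set → true
  NOT in historic district: yes → false
  number of stories ≥ 8: 7 ≥ 8 is false
  fees paid in full: yes → true
  zoning = R2: C2 == R2 is false
  NOT plans stamped by licensed engineer: yes → false
  NOT variance granted: yes → false
Combine:
[1.1.1] false OR true = true
[1.1] NOT true = false
[1.2] true → false = false
[1] exactly-one(false, false) = false
[2.1.1] false OR true = true
[2.1] NOT true = false
[2.2.2] false AND false = false
[2.2] false → false (antecedent false ⇒ implication holds) = true
[2] false → true (antecedent false ⇒ implication holds) = true
[root] false AND true = false
Overall: false → denied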